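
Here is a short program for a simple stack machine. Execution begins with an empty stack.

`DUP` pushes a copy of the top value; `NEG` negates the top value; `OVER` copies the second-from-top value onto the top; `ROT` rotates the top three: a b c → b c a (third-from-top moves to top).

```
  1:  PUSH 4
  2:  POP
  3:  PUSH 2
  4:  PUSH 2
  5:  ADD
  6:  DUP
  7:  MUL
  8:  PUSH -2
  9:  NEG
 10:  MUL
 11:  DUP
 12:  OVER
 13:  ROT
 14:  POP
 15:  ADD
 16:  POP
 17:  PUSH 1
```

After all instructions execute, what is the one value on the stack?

1

PUSH 4  → 4
POP     → (empty)
PUSH 2  → 2
PUSH 2  → 2 2
ADD     → 4
DUP     → 4 4
MUL     → 16
PUSH -2 → 16 -2
NEG     → 16 2
MUL     → 32
DUP     → 32 32
OVER    → 32 32 32
ROT     → 32 32 32
POP     → 32 32
ADD     → 64
POP     → (empty)
PUSH 1  → 1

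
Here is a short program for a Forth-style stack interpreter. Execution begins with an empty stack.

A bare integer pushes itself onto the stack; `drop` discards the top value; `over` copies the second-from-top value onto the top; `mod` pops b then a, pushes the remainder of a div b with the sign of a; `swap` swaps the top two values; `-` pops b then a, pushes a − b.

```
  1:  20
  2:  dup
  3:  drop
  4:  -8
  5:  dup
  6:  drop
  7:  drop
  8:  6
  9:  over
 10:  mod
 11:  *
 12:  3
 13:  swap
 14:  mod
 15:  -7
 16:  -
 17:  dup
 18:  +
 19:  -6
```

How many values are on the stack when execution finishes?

20    20
dup   20 20
drop  20
-8    20 -8
dup   20 -8 -8
drop  20 -8
drop  20
6     20 6
over  20 6 20
mod   20 6
*     120
3     120 3
swap  3 120
mod   3
-7    3 -7
-     10
dup   10 10
+     20
-6    20 -6

2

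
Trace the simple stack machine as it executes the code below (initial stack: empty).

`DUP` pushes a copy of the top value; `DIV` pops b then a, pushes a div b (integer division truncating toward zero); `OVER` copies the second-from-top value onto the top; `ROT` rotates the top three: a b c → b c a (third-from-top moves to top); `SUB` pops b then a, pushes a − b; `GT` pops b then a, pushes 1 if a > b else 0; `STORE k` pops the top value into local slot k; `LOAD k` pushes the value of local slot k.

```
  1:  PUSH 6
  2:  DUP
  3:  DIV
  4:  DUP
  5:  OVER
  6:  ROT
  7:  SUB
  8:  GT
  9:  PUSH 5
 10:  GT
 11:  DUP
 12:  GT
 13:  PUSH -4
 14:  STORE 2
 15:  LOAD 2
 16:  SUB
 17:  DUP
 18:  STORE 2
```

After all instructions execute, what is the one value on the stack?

4

PUSH 6  : 6
DUP     : 6 6
DIV     : 1
DUP     : 1 1
OVER    : 1 1 1
ROT     : 1 1 1
SUB     : 1 0
GT      : 1
PUSH 5  : 1 5
GT      : 0
DUP     : 0 0
GT      : 0
PUSH -4 : 0 -4
STORE 2 : 0
LOAD 2  : 0 -4
SUB     : 4
DUP     : 4 4
STORE 2 : 4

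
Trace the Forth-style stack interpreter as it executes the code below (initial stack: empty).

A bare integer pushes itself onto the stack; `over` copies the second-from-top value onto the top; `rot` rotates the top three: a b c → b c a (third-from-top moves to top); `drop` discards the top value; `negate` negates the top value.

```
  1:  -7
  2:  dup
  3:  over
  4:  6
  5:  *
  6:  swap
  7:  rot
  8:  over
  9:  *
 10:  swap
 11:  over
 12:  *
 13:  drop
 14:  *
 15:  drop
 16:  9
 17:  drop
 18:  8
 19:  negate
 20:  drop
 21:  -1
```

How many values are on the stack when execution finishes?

1

-7     -> -7
dup    -> -7 -7
over   -> -7 -7 -7
6      -> -7 -7 -7 6
*      -> -7 -7 -42
swap   -> -7 -42 -7
rot    -> -42 -7 -7
over   -> -42 -7 -7 -7
*      -> -42 -7 49
swap   -> -42 49 -7
over   -> -42 49 -7 49
*      -> -42 49 -343
drop   -> -42 49
*      -> -2058
drop   -> (empty)
9      -> 9
drop   -> (empty)
8      -> 8
negate -> -8
drop   -> (empty)
-1     -> -1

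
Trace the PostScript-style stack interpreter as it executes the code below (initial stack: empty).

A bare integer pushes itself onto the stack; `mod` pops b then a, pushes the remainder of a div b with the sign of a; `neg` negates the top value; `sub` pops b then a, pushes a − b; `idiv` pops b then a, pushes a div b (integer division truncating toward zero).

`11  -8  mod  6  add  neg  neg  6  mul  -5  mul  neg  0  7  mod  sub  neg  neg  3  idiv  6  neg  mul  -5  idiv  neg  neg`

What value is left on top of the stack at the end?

11   : [11]
-8   : [11, -8]
mod  : [3]
6    : [3, 6]
add  : [9]
neg  : [-9]
neg  : [9]
6    : [9, 6]
mul  : [54]
-5   : [54, -5]
mul  : [-270]
neg  : [270]
0    : [270, 0]
7    : [270, 0, 7]
mod  : [270, 0]
sub  : [270]
neg  : [-270]
neg  : [270]
3    : [270, 3]
idiv : [90]
6    : [90, 6]
neg  : [90, -6]
mul  : [-540]
-5   : [-540, -5]
idiv : [108]
neg  : [-108]
neg  : [108]

108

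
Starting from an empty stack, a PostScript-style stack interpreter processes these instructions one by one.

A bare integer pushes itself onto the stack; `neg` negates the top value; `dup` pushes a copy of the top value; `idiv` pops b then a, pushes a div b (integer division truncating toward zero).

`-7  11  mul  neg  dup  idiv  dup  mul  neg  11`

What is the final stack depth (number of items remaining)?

-7   : [-7]
11   : [-7, 11]
mul  : [-77]
neg  : [77]
dup  : [77, 77]
idiv : [1]
dup  : [1, 1]
mul  : [1]
neg  : [-1]
11   : [-1, 11]

2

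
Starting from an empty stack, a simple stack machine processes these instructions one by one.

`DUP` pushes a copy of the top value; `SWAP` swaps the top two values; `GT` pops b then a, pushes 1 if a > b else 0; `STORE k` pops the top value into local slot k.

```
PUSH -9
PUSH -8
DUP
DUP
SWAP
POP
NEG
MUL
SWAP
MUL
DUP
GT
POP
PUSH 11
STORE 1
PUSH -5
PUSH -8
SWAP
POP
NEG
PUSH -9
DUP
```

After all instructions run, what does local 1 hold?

PUSH -9  [-9]
PUSH -8  [-9, -8]
DUP      [-9, -8, -8]
DUP      [-9, -8, -8, -8]
SWAP     [-9, -8, -8, -8]
POP      [-9, -8, -8]
NEG      [-9, -8, 8]
MUL      [-9, -64]
SWAP     [-64, -9]
MUL      [576]
DUP      [576, 576]
GT       [0]
POP      []
PUSH 11  [11]
STORE 1  []
PUSH -5  [-5]
PUSH -8  [-5, -8]
SWAP     [-8, -5]
POP      [-8]
NEG      [8]
PUSH -9  [8, -9]
DUP      [8, -9, -9]

11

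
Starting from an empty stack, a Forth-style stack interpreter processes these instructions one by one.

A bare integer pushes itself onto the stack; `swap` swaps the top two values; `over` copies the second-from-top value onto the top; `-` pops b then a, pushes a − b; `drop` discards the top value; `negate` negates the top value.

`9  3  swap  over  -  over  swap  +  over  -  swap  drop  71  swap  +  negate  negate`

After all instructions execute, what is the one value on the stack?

9      : 9
3      : 9 3
swap   : 3 9
over   : 3 9 3
-      : 3 6
over   : 3 6 3
swap   : 3 3 6
+      : 3 9
over   : 3 9 3
-      : 3 6
swap   : 6 3
drop   : 6
71     : 6 71
swap   : 71 6
+      : 77
negate : -77
negate : 77

77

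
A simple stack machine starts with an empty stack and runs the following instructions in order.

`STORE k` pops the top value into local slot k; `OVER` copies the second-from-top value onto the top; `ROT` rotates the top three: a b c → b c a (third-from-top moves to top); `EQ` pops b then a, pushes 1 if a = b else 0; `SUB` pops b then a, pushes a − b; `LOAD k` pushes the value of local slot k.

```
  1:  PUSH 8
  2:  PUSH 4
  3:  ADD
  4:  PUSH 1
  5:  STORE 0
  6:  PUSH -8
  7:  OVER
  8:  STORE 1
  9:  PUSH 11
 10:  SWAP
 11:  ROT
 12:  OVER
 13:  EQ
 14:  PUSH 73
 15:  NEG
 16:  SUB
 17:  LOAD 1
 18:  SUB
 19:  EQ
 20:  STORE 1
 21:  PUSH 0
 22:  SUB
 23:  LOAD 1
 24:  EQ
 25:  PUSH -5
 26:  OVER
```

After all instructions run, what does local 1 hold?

0

PUSH 8   [8]
PUSH 4   [8, 4]
ADD      [12]
PUSH 1   [12, 1]
STORE 0  [12]
PUSH -8  [12, -8]
OVER     [12, -8, 12]
STORE 1  [12, -8]
PUSH 11  [12, -8, 11]
SWAP     [12, 11, -8]
ROT      [11, -8, 12]
OVER     [11, -8, 12, -8]
EQ       [11, -8, 0]
PUSH 73  [11, -8, 0, 73]
NEG      [11, -8, 0, -73]
SUB      [11, -8, 73]
LOAD 1   [11, -8, 73, 12]
SUB      [11, -8, 61]
EQ       [11, 0]
STORE 1  [11]
PUSH 0   [11, 0]
SUB      [11]
LOAD 1   [11, 0]
EQ       [0]
PUSH -5  [0, -5]
OVER     [0, -5, 0]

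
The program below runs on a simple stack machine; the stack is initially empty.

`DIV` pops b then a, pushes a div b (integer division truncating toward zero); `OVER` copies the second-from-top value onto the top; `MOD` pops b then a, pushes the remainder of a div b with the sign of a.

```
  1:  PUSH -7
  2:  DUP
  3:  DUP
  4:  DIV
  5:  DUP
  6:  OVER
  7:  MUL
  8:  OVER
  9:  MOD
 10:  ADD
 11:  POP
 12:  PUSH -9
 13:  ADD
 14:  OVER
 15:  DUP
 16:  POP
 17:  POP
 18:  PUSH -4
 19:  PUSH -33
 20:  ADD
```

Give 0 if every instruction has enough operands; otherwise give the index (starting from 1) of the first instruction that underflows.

PUSH -7 : [-7]
DUP     : [-7, -7]
DUP     : [-7, -7, -7]
DIV     : [-7, 1]
DUP     : [-7, 1, 1]
OVER    : [-7, 1, 1, 1]
MUL     : [-7, 1, 1]
OVER    : [-7, 1, 1, 1]
MOD     : [-7, 1, 0]
ADD     : [-7, 1]
POP     : [-7]
PUSH -9 : [-7, -9]
ADD     : [-16]
OVER  — needs 2 operands, stack has 1 → underflow

14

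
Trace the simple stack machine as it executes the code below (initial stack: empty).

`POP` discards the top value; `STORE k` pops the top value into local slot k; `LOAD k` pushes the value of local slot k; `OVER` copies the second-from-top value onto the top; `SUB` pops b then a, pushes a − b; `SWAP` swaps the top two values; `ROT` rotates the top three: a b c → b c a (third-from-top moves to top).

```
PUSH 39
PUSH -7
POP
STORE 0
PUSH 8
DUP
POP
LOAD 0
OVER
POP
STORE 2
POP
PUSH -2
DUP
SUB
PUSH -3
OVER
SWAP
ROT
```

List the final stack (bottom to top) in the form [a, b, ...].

[0, -3, 0]

PUSH 39 → [39]
PUSH -7 → [39, -7]
POP     → [39]
STORE 0 → []
PUSH 8  → [8]
DUP     → [8, 8]
POP     → [8]
LOAD 0  → [8, 39]
OVER    → [8, 39, 8]
POP     → [8, 39]
STORE 2 → [8]
POP     → []
PUSH -2 → [-2]
DUP     → [-2, -2]
SUB     → [0]
PUSH -3 → [0, -3]
OVER    → [0, -3, 0]
SWAP    → [0, 0, -3]
ROT     → [0, -3, 0]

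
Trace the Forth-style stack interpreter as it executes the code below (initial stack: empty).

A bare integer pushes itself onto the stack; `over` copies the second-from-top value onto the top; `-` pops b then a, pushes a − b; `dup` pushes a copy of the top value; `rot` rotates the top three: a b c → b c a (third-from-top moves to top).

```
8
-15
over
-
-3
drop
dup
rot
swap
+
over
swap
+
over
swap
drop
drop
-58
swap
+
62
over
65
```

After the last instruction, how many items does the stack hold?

4

8    : 8
-15  : 8 -15
over : 8 -15 8
-    : 8 -23
-3   : 8 -23 -3
drop : 8 -23
dup  : 8 -23 -23
rot  : -23 -23 8
swap : -23 8 -23
+    : -23 -15
over : -23 -15 -23
swap : -23 -23 -15
+    : -23 -38
over : -23 -38 -23
swap : -23 -23 -38
drop : -23 -23
drop : -23
-58  : -23 -58
swap : -58 -23
+    : -81
62   : -81 62
over : -81 62 -81
65   : -81 62 -81 65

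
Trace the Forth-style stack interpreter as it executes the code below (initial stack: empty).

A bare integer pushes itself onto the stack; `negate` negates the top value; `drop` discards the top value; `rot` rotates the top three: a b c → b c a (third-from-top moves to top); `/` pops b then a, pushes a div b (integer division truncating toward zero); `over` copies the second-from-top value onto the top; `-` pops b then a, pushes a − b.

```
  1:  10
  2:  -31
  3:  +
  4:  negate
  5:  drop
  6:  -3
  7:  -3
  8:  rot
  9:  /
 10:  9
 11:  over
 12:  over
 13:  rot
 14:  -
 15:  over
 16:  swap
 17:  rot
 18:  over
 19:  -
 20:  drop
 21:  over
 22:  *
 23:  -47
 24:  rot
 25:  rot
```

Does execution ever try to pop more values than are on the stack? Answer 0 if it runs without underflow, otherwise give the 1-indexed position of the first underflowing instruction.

10     → [10]
-31    → [10, -31]
+      → [-21]
negate → [21]
drop   → []
-3     → [-3]
-3     → [-3, -3]
rot  — needs 3 operands, stack has 2 → underflow

8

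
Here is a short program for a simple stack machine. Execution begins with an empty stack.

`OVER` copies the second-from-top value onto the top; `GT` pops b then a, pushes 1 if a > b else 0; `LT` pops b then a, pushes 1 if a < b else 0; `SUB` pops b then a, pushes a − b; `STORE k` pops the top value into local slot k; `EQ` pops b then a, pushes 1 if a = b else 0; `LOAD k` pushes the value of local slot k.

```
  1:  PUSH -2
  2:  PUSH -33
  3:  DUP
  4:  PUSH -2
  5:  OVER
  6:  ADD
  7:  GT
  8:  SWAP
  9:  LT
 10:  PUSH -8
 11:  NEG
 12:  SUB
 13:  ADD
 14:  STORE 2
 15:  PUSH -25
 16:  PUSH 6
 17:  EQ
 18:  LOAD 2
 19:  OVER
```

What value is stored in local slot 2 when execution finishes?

PUSH -2   -2
PUSH -33  -2 -33
DUP       -2 -33 -33
PUSH -2   -2 -33 -33 -2
OVER      -2 -33 -33 -2 -33
ADD       -2 -33 -33 -35
GT        -2 -33 1
SWAP      -2 1 -33
LT        -2 0
PUSH -8   -2 0 -8
NEG       -2 0 8
SUB       -2 -8
ADD       -10
STORE 2   (empty)
PUSH -25  -25
PUSH 6    -25 6
EQ        0
LOAD 2    0 -10
OVER      0 -10 0

-10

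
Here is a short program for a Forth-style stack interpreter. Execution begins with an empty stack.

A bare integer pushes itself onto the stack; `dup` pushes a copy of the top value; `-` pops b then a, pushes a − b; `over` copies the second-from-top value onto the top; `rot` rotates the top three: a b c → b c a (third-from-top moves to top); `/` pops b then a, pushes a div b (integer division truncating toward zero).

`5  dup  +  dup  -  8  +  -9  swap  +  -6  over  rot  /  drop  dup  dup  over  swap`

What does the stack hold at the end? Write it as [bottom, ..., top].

5    -> 5
dup  -> 5 5
+    -> 10
dup  -> 10 10
-    -> 0
8    -> 0 8
+    -> 8
-9   -> 8 -9
swap -> -9 8
+    -> -1
-6   -> -1 -6
over -> -1 -6 -1
rot  -> -6 -1 -1
/    -> -6 1
drop -> -6
dup  -> -6 -6
dup  -> -6 -6 -6
over -> -6 -6 -6 -6
swap -> -6 -6 -6 -6

[-6, -6, -6, -6]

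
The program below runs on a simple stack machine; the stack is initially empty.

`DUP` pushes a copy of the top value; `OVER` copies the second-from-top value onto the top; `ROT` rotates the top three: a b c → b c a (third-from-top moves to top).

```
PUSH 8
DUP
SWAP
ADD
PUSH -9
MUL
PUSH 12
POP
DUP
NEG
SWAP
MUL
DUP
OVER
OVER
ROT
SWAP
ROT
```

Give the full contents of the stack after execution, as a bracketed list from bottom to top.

[-20736, -20736, -20736, -20736]

PUSH 8   8
DUP      8 8
SWAP     8 8
ADD      16
PUSH -9  16 -9
MUL      -144
PUSH 12  -144 12
POP      -144
DUP      -144 -144
NEG      -144 144
SWAP     144 -144
MUL      -20736
DUP      -20736 -20736
OVER     -20736 -20736 -20736
OVER     -20736 -20736 -20736 -20736
ROT      -20736 -20736 -20736 -20736
SWAP     -20736 -20736 -20736 -20736
ROT      -20736 -20736 -20736 -20736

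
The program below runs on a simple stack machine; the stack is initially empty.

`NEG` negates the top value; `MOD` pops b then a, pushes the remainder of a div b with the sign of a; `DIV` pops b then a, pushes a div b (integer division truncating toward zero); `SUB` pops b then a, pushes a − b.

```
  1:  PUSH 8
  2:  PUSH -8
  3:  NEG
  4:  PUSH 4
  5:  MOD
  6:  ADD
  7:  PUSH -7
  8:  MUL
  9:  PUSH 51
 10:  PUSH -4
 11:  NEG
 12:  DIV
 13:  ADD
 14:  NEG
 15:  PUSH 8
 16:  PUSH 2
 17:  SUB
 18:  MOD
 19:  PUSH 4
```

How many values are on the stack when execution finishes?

2

PUSH 8  -> [8]
PUSH -8 -> [8, -8]
NEG     -> [8, 8]
PUSH 4  -> [8, 8, 4]
MOD     -> [8, 0]
ADD     -> [8]
PUSH -7 -> [8, -7]
MUL     -> [-56]
PUSH 51 -> [-56, 51]
PUSH -4 -> [-56, 51, -4]
NEG     -> [-56, 51, 4]
DIV     -> [-56, 12]
ADD     -> [-44]
NEG     -> [44]
PUSH 8  -> [44, 8]
PUSH 2  -> [44, 8, 2]
SUB     -> [44, 6]
MOD     -> [2]
PUSH 4  -> [2, 4]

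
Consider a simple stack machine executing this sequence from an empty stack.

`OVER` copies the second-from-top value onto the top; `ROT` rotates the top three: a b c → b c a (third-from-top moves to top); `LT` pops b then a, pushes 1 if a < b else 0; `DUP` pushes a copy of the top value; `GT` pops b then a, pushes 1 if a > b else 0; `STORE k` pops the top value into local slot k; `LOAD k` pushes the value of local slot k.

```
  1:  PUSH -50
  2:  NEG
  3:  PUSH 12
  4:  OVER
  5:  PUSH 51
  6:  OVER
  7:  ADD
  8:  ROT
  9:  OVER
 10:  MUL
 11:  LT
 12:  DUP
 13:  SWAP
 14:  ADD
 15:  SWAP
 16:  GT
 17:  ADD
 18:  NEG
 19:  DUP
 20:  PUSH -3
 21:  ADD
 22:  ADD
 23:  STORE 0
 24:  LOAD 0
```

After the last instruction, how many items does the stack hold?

PUSH -50 : [-50]
NEG      : [50]
PUSH 12  : [50, 12]
OVER     : [50, 12, 50]
PUSH 51  : [50, 12, 50, 51]
OVER     : [50, 12, 50, 51, 50]
ADD      : [50, 12, 50, 101]
ROT      : [50, 50, 101, 12]
OVER     : [50, 50, 101, 12, 101]
MUL      : [50, 50, 101, 1212]
LT       : [50, 50, 1]
DUP      : [50, 50, 1, 1]
SWAP     : [50, 50, 1, 1]
ADD      : [50, 50, 2]
SWAP     : [50, 2, 50]
GT       : [50, 0]
ADD      : [50]
NEG      : [-50]
DUP      : [-50, -50]
PUSH -3  : [-50, -50, -3]
ADD      : [-50, -53]
ADD      : [-103]
STORE 0  : []
LOAD 0   : [-103]

1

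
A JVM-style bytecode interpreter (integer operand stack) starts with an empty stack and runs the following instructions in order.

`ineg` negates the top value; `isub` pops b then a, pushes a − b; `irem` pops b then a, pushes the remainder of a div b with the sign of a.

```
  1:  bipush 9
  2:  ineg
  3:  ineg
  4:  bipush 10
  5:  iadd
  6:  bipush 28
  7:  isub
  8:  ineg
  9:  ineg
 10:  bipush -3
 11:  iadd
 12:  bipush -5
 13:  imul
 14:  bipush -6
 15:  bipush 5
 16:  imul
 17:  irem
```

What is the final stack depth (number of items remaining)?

bipush 9   [9]
ineg       [-9]
ineg       [9]
bipush 10  [9, 10]
iadd       [19]
bipush 28  [19, 28]
isub       [-9]
ineg       [9]
ineg       [-9]
bipush -3  [-9, -3]
iadd       [-12]
bipush -5  [-12, -5]
imul       [60]
bipush -6  [60, -6]
bipush 5   [60, -6, 5]
imul       [60, -30]
irem       [0]

1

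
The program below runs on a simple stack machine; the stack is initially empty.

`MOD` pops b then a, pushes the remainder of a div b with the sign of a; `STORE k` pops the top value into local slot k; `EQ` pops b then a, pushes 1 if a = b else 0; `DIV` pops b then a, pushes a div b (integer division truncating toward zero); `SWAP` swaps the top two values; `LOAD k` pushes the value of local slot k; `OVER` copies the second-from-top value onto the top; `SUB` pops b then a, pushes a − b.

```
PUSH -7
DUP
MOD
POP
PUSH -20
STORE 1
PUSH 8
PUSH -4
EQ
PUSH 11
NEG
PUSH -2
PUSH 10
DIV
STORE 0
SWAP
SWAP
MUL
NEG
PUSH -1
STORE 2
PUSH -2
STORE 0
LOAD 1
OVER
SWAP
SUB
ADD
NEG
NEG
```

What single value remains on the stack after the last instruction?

PUSH -7   -7
DUP       -7 -7
MOD       0
POP       (empty)
PUSH -20  -20
STORE 1   (empty)
PUSH 8    8
PUSH -4   8 -4
EQ        0
PUSH 11   0 11
NEG       0 -11
PUSH -2   0 -11 -2
PUSH 10   0 -11 -2 10
DIV       0 -11 0
STORE 0   0 -11
SWAP      -11 0
SWAP      0 -11
MUL       0
NEG       0
PUSH -1   0 -1
STORE 2   0
PUSH -2   0 -2
STORE 0   0
LOAD 1    0 -20
OVER      0 -20 0
SWAP      0 0 -20
SUB       0 20
ADD       20
NEG       -20
NEG       20

20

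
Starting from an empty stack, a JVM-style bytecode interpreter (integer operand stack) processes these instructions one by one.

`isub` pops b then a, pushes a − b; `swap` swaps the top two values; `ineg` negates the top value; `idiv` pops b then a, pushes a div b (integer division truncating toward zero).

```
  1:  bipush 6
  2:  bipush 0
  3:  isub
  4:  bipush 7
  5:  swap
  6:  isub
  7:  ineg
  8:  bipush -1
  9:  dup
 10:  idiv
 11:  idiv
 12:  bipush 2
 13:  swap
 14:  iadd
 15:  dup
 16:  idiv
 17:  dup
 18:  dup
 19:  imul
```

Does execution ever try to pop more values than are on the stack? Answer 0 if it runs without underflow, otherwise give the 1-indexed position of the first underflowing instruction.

bipush 6  -> [6]
bipush 0  -> [6, 0]
isub      -> [6]
bipush 7  -> [6, 7]
swap      -> [7, 6]
isub      -> [1]
ineg      -> [-1]
bipush -1 -> [-1, -1]
dup       -> [-1, -1, -1]
idiv      -> [-1, 1]
idiv      -> [-1]
bipush 2  -> [-1, 2]
swap      -> [2, -1]
iadd      -> [1]
dup       -> [1, 1]
idiv      -> [1]
dup       -> [1, 1]
dup       -> [1, 1, 1]
imul      -> [1, 1]

0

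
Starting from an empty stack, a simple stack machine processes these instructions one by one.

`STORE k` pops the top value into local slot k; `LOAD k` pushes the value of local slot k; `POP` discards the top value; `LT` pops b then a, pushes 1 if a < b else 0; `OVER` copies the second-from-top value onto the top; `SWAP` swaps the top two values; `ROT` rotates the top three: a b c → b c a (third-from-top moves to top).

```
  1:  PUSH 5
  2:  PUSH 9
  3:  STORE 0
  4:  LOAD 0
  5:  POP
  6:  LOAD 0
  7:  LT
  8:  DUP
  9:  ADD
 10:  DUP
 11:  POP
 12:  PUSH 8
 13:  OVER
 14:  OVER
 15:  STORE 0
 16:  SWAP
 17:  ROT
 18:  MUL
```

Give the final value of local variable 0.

PUSH 5   5
PUSH 9   5 9
STORE 0  5
LOAD 0   5 9
POP      5
LOAD 0   5 9
LT       1
DUP      1 1
ADD      2
DUP      2 2
POP      2
PUSH 8   2 8
OVER     2 8 2
OVER     2 8 2 8
STORE 0  2 8 2
SWAP     2 2 8
ROT      2 8 2
MUL      2 16

8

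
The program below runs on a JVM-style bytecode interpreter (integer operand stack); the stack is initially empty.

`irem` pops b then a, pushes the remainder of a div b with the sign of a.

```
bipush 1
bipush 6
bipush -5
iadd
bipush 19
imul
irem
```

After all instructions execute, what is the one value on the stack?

1

bipush 1  → 1
bipush 6  → 1 6
bipush -5 → 1 6 -5
iadd      → 1 1
bipush 19 → 1 1 19
imul      → 1 19
irem      → 1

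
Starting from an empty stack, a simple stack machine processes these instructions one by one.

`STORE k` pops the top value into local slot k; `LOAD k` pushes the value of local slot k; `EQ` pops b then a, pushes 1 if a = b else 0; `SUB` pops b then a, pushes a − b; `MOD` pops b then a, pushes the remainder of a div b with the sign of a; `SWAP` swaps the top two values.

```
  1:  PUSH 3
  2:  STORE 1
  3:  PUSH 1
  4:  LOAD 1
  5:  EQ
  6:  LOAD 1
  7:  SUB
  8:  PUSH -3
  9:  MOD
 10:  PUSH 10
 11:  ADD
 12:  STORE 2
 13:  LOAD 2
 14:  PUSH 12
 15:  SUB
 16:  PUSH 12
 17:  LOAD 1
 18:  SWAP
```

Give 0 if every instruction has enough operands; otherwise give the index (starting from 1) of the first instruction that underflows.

0

PUSH 3  → [3]
STORE 1 → []
PUSH 1  → [1]
LOAD 1  → [1, 3]
EQ      → [0]
LOAD 1  → [0, 3]
SUB     → [-3]
PUSH -3 → [-3, -3]
MOD     → [0]
PUSH 10 → [0, 10]
ADD     → [10]
STORE 2 → []
LOAD 2  → [10]
PUSH 12 → [10, 12]
SUB     → [-2]
PUSH 12 → [-2, 12]
LOAD 1  → [-2, 12, 3]
SWAP    → [-2, 3, 12]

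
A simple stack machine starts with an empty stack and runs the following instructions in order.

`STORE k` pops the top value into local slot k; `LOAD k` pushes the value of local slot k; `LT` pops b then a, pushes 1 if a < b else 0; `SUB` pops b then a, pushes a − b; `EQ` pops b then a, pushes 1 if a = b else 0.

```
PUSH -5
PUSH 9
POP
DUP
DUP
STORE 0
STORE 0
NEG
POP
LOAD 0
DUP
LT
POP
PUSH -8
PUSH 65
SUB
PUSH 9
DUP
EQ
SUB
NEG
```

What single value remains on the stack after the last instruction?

PUSH -5 : [-5]
PUSH 9  : [-5, 9]
POP     : [-5]
DUP     : [-5, -5]
DUP     : [-5, -5, -5]
STORE 0 : [-5, -5]
STORE 0 : [-5]
NEG     : [5]
POP     : []
LOAD 0  : [-5]
DUP     : [-5, -5]
LT      : [0]
POP     : []
PUSH -8 : [-8]
PUSH 65 : [-8, 65]
SUB     : [-73]
PUSH 9  : [-73, 9]
DUP     : [-73, 9, 9]
EQ      : [-73, 1]
SUB     : [-74]
NEG     : [74]

74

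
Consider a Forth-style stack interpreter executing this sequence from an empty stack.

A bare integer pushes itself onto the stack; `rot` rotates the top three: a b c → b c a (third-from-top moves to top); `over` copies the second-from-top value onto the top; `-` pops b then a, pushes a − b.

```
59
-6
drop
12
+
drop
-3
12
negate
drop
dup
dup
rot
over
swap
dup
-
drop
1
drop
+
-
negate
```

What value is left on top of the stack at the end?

59     → [59]
-6     → [59, -6]
drop   → [59]
12     → [59, 12]
+      → [71]
drop   → []
-3     → [-3]
12     → [-3, 12]
negate → [-3, -12]
drop   → [-3]
dup    → [-3, -3]
dup    → [-3, -3, -3]
rot    → [-3, -3, -3]
over   → [-3, -3, -3, -3]
swap   → [-3, -3, -3, -3]
dup    → [-3, -3, -3, -3, -3]
-      → [-3, -3, -3, 0]
drop   → [-3, -3, -3]
1      → [-3, -3, -3, 1]
drop   → [-3, -3, -3]
+      → [-3, -6]
-      → [3]
negate → [-3]

-3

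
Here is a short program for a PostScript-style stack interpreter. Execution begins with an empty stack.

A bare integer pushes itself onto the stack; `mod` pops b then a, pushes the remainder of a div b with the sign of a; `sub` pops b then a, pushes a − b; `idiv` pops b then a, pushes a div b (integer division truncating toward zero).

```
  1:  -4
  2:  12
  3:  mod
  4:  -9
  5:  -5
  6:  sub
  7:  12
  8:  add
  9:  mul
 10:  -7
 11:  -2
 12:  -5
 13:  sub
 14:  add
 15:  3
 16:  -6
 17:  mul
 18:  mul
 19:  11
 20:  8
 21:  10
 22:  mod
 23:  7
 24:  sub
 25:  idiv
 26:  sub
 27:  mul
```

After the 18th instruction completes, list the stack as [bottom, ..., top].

-4  -> -4
12  -> -4 12
mod -> -4
-9  -> -4 -9
-5  -> -4 -9 -5
sub -> -4 -4
12  -> -4 -4 12
add -> -4 8
mul -> -32
-7  -> -32 -7
-2  -> -32 -7 -2
-5  -> -32 -7 -2 -5
sub -> -32 -7 3
add -> -32 -4
3   -> -32 -4 3
-6  -> -32 -4 3 -6
mul -> -32 -4 -18
mul -> -32 72

[-32, 72]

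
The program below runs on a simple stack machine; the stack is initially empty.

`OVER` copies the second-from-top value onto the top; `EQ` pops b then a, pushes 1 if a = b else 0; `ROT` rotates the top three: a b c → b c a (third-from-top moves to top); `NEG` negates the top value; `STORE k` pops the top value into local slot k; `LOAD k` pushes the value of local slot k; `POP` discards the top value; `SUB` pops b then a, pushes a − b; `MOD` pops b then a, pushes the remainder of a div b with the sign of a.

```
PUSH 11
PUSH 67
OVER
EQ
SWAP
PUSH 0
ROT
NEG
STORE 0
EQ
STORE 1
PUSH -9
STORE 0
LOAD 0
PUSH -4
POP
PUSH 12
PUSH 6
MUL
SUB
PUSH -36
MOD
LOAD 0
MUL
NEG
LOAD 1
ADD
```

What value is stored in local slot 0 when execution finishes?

-9

PUSH 11   11
PUSH 67   11 67
OVER      11 67 11
EQ        11 0
SWAP      0 11
PUSH 0    0 11 0
ROT       11 0 0
NEG       11 0 0
STORE 0   11 0
EQ        0
STORE 1   (empty)
PUSH -9   -9
STORE 0   (empty)
LOAD 0    -9
PUSH -4   -9 -4
POP       -9
PUSH 12   -9 12
PUSH 6    -9 12 6
MUL       -9 72
SUB       -81
PUSH -36  -81 -36
MOD       -9
LOAD 0    -9 -9
MUL       81
NEG       -81
LOAD 1    -81 0
ADD       -81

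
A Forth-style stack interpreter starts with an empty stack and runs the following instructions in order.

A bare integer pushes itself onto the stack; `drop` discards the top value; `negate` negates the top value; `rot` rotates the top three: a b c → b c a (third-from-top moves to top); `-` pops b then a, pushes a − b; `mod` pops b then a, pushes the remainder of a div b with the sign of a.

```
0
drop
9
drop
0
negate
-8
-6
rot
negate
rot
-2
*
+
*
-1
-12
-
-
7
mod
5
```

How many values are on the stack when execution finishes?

0      → 0
drop   → (empty)
9      → 9
drop   → (empty)
0      → 0
negate → 0
-8     → 0 -8
-6     → 0 -8 -6
rot    → -8 -6 0
negate → -8 -6 0
rot    → -6 0 -8
-2     → -6 0 -8 -2
*      → -6 0 16
+      → -6 16
*      → -96
-1     → -96 -1
-12    → -96 -1 -12
-      → -96 11
-      → -107
7      → -107 7
mod    → -2
5      → -2 5

2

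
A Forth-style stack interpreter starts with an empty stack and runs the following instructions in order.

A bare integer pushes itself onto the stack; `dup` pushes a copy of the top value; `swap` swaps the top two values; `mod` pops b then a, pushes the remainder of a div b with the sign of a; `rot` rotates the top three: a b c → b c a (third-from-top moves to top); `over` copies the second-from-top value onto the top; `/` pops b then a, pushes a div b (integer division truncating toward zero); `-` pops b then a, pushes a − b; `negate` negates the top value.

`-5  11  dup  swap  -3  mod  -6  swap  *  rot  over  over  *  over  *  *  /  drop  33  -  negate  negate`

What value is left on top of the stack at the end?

-22

-5     : [-5]
11     : [-5, 11]
dup    : [-5, 11, 11]
swap   : [-5, 11, 11]
-3     : [-5, 11, 11, -3]
mod    : [-5, 11, 2]
-6     : [-5, 11, 2, -6]
swap   : [-5, 11, -6, 2]
*      : [-5, 11, -12]
rot    : [11, -12, -5]
over   : [11, -12, -5, -12]
over   : [11, -12, -5, -12, -5]
*      : [11, -12, -5, 60]
over   : [11, -12, -5, 60, -5]
*      : [11, -12, -5, -300]
*      : [11, -12, 1500]
/      : [11, 0]
drop   : [11]
33     : [11, 33]
-      : [-22]
negate : [22]
negate : [-22]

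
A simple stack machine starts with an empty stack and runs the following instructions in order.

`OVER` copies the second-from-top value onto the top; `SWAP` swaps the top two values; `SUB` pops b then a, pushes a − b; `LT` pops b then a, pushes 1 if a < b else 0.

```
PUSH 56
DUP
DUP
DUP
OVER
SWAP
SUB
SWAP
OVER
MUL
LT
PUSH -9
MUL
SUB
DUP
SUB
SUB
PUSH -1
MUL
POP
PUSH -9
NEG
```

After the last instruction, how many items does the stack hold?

PUSH 56 : 56
DUP     : 56 56
DUP     : 56 56 56
DUP     : 56 56 56 56
OVER    : 56 56 56 56 56
SWAP    : 56 56 56 56 56
SUB     : 56 56 56 0
SWAP    : 56 56 0 56
OVER    : 56 56 0 56 0
MUL     : 56 56 0 0
LT      : 56 56 0
PUSH -9 : 56 56 0 -9
MUL     : 56 56 0
SUB     : 56 56
DUP     : 56 56 56
SUB     : 56 0
SUB     : 56
PUSH -1 : 56 -1
MUL     : -56
POP     : (empty)
PUSH -9 : -9
NEG     : 9

1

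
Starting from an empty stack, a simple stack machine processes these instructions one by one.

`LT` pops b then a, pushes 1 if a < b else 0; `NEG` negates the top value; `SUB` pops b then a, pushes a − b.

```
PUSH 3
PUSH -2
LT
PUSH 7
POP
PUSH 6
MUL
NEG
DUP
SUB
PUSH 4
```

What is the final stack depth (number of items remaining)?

PUSH 3   3
PUSH -2  3 -2
LT       0
PUSH 7   0 7
POP      0
PUSH 6   0 6
MUL      0
NEG      0
DUP      0 0
SUB      0
PUSH 4   0 4

2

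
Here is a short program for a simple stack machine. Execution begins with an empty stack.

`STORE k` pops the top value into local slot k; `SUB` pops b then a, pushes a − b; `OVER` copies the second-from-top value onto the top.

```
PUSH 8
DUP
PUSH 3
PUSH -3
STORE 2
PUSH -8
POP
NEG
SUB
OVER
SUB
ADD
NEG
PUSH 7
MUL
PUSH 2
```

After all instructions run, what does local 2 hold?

PUSH 8   8
DUP      8 8
PUSH 3   8 8 3
PUSH -3  8 8 3 -3
STORE 2  8 8 3
PUSH -8  8 8 3 -8
POP      8 8 3
NEG      8 8 -3
SUB      8 11
OVER     8 11 8
SUB      8 3
ADD      11
NEG      -11
PUSH 7   -11 7
MUL      -77
PUSH 2   -77 2

-3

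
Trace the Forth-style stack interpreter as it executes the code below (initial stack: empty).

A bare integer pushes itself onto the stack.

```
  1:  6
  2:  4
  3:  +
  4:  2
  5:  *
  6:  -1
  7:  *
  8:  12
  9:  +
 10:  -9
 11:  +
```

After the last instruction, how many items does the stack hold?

1

6   [6]
4   [6, 4]
+   [10]
2   [10, 2]
*   [20]
-1  [20, -1]
*   [-20]
12  [-20, 12]
+   [-8]
-9  [-8, -9]
+   [-17]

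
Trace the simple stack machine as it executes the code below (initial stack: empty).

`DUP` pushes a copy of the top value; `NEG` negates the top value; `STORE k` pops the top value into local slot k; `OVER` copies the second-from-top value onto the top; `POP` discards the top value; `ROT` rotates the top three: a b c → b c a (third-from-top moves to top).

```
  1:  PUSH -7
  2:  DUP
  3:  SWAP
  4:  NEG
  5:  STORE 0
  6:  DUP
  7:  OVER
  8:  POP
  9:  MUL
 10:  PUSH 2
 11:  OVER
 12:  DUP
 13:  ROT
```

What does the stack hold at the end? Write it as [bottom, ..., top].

[49, 49, 49, 2]

PUSH -7 : [-7]
DUP     : [-7, -7]
SWAP    : [-7, -7]
NEG     : [-7, 7]
STORE 0 : [-7]
DUP     : [-7, -7]
OVER    : [-7, -7, -7]
POP     : [-7, -7]
MUL     : [49]
PUSH 2  : [49, 2]
OVER    : [49, 2, 49]
DUP     : [49, 2, 49, 49]
ROT     : [49, 49, 49, 2]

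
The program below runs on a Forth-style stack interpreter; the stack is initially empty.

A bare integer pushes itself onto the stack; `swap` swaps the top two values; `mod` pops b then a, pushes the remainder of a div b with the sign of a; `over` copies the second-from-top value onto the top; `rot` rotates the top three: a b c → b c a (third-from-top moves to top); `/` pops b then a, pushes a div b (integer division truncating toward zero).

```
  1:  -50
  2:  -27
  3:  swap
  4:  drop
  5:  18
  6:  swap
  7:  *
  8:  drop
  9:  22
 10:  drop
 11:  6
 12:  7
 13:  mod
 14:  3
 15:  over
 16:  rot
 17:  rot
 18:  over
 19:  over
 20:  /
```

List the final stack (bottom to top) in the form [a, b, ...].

-50  : [-50]
-27  : [-50, -27]
swap : [-27, -50]
drop : [-27]
18   : [-27, 18]
swap : [18, -27]
*    : [-486]
drop : []
22   : [22]
drop : []
6    : [6]
7    : [6, 7]
mod  : [6]
3    : [6, 3]
over : [6, 3, 6]
rot  : [3, 6, 6]
rot  : [6, 6, 3]
over : [6, 6, 3, 6]
over : [6, 6, 3, 6, 3]
/    : [6, 6, 3, 2]

[6, 6, 3, 2]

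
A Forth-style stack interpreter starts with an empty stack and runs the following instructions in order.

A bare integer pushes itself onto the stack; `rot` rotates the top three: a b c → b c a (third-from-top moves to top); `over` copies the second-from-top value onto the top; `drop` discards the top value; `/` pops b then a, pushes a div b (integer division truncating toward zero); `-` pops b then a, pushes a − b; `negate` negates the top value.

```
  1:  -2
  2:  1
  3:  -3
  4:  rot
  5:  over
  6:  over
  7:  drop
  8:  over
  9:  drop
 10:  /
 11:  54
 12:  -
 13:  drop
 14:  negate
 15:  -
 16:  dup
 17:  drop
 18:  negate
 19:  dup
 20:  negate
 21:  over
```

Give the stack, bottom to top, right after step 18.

[2]

-2     : [-2]
1      : [-2, 1]
-3     : [-2, 1, -3]
rot    : [1, -3, -2]
over   : [1, -3, -2, -3]
over   : [1, -3, -2, -3, -2]
drop   : [1, -3, -2, -3]
over   : [1, -3, -2, -3, -2]
drop   : [1, -3, -2, -3]
/      : [1, -3, 0]
54     : [1, -3, 0, 54]
-      : [1, -3, -54]
drop   : [1, -3]
negate : [1, 3]
-      : [-2]
dup    : [-2, -2]
drop   : [-2]
negate : [2]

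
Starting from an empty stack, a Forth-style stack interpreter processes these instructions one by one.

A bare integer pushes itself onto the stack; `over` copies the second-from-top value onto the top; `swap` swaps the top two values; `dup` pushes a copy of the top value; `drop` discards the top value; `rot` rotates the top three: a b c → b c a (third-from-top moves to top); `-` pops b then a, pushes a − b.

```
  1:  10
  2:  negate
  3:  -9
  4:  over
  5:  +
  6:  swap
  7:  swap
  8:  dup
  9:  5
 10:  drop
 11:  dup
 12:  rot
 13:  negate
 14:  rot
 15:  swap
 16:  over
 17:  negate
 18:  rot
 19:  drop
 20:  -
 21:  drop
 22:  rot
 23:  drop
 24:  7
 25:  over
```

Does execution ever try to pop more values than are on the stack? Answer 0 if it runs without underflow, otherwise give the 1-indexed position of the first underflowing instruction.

10     : [10]
negate : [-10]
-9     : [-10, -9]
over   : [-10, -9, -10]
+      : [-10, -19]
swap   : [-19, -10]
swap   : [-10, -19]
dup    : [-10, -19, -19]
5      : [-10, -19, -19, 5]
drop   : [-10, -19, -19]
dup    : [-10, -19, -19, -19]
rot    : [-10, -19, -19, -19]
negate : [-10, -19, -19, 19]
rot    : [-10, -19, 19, -19]
swap   : [-10, -19, -19, 19]
over   : [-10, -19, -19, 19, -19]
negate : [-10, -19, -19, 19, 19]
rot    : [-10, -19, 19, 19, -19]
drop   : [-10, -19, 19, 19]
-      : [-10, -19, 0]
drop   : [-10, -19]
rot  — needs 3 operands, stack has 2 → underflow

22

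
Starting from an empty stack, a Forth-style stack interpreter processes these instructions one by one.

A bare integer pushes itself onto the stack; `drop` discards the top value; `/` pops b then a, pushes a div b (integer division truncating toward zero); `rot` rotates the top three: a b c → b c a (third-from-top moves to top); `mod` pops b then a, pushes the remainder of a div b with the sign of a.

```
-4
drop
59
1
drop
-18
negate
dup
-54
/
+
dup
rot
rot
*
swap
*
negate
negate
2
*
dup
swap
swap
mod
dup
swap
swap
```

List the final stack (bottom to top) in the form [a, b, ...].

[0, 0]

-4     -> -4
drop   -> (empty)
59     -> 59
1      -> 59 1
drop   -> 59
-18    -> 59 -18
negate -> 59 18
dup    -> 59 18 18
-54    -> 59 18 18 -54
/      -> 59 18 0
+      -> 59 18
dup    -> 59 18 18
rot    -> 18 18 59
rot    -> 18 59 18
*      -> 18 1062
swap   -> 1062 18
*      -> 19116
negate -> -19116
negate -> 19116
2      -> 19116 2
*      -> 38232
dup    -> 38232 38232
swap   -> 38232 38232
swap   -> 38232 38232
mod    -> 0
dup    -> 0 0
swap   -> 0 0
swap   -> 0 0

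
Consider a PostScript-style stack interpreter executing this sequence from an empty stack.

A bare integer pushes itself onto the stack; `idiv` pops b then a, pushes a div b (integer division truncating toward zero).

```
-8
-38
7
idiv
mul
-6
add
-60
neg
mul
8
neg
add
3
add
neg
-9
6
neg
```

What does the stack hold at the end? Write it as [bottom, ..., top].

[-2035, -9, -6]

-8   → [-8]
-38  → [-8, -38]
7    → [-8, -38, 7]
idiv → [-8, -5]
mul  → [40]
-6   → [40, -6]
add  → [34]
-60  → [34, -60]
neg  → [34, 60]
mul  → [2040]
8    → [2040, 8]
neg  → [2040, -8]
add  → [2032]
3    → [2032, 3]
add  → [2035]
neg  → [-2035]
-9   → [-2035, -9]
6    → [-2035, -9, 6]
neg  → [-2035, -9, -6]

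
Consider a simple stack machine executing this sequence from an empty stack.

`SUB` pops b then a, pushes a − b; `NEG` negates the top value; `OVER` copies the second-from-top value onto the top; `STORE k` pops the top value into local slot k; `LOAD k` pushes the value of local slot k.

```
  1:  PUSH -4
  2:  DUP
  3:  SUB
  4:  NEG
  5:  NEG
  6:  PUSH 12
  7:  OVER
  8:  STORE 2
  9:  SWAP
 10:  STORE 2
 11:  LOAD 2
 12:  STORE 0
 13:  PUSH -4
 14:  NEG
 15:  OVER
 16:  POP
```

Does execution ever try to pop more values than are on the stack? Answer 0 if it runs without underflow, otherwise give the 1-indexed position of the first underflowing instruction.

PUSH -4 -> [-4]
DUP     -> [-4, -4]
SUB     -> [0]
NEG     -> [0]
NEG     -> [0]
PUSH 12 -> [0, 12]
OVER    -> [0, 12, 0]
STORE 2 -> [0, 12]
SWAP    -> [12, 0]
STORE 2 -> [12]
LOAD 2  -> [12, 0]
STORE 0 -> [12]
PUSH -4 -> [12, -4]
NEG     -> [12, 4]
OVER    -> [12, 4, 12]
POP     -> [12, 4]

0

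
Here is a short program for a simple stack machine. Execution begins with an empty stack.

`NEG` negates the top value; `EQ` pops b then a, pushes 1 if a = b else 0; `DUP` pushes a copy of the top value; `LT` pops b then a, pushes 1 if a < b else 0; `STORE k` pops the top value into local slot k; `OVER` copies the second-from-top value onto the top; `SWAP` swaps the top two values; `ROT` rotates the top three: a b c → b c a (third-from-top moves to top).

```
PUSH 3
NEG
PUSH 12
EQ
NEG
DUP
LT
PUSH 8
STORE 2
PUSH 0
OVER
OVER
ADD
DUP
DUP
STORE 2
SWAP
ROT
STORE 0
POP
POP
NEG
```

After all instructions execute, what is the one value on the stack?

0

PUSH 3  -> 3
NEG     -> -3
PUSH 12 -> -3 12
EQ      -> 0
NEG     -> 0
DUP     -> 0 0
LT      -> 0
PUSH 8  -> 0 8
STORE 2 -> 0
PUSH 0  -> 0 0
OVER    -> 0 0 0
OVER    -> 0 0 0 0
ADD     -> 0 0 0
DUP     -> 0 0 0 0
DUP     -> 0 0 0 0 0
STORE 2 -> 0 0 0 0
SWAP    -> 0 0 0 0
ROT     -> 0 0 0 0
STORE 0 -> 0 0 0
POP     -> 0 0
POP     -> 0
NEG     -> 0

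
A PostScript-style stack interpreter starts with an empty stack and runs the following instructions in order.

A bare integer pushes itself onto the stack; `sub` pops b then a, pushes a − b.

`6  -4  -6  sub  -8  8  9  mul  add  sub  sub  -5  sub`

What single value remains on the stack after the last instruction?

6   -> 6
-4  -> 6 -4
-6  -> 6 -4 -6
sub -> 6 2
-8  -> 6 2 -8
8   -> 6 2 -8 8
9   -> 6 2 -8 8 9
mul -> 6 2 -8 72
add -> 6 2 64
sub -> 6 -62
sub -> 68
-5  -> 68 -5
sub -> 73

73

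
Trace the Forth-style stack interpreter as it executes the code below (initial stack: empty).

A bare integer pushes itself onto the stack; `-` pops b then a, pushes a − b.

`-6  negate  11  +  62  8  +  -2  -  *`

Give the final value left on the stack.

-6     -> -6
negate -> 6
11     -> 6 11
+      -> 17
62     -> 17 62
8      -> 17 62 8
+      -> 17 70
-2     -> 17 70 -2
-      -> 17 72
*      -> 1224

1224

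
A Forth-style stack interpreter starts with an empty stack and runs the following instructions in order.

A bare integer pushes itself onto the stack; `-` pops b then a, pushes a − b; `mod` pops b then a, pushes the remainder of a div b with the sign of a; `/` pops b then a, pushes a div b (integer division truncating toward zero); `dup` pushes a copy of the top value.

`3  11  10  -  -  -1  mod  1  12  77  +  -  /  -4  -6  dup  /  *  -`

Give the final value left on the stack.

3   : 3
11  : 3 11
10  : 3 11 10
-   : 3 1
-   : 2
-1  : 2 -1
mod : 0
1   : 0 1
12  : 0 1 12
77  : 0 1 12 77
+   : 0 1 89
-   : 0 -88
/   : 0
-4  : 0 -4
-6  : 0 -4 -6
dup : 0 -4 -6 -6
/   : 0 -4 1
*   : 0 -4
-   : 4

4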